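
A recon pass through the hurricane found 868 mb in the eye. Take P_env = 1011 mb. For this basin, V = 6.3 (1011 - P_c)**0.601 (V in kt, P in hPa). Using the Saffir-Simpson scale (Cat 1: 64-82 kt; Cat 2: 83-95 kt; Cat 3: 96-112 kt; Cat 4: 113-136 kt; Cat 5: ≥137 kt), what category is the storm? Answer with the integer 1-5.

4

ΔP = 1011 − 868 = 143 mb.
V ≈ 6.3 × 143^0.601 = 6.3 × 19.74 ≈ 124 kt.
124 kt falls in the Category 4 band.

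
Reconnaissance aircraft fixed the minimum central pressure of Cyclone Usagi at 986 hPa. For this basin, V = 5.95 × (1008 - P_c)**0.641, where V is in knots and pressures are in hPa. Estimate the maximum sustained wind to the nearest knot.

ΔP = 1008 − 986 = 22 hPa.
22^0.641 ≈ 7.253.
V ≈ 5.95 × 7.253 ≈ 43.2 kt.

43 kt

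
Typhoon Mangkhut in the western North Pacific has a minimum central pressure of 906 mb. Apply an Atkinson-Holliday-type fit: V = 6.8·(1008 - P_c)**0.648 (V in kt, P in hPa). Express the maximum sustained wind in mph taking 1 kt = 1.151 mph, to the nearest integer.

157 mph

ΔP = 1008 − 906 = 102 mb.
V ≈ 6.8 × 102^0.648 = 6.8 × 20.025 ≈ 136.170 kt.
136.170 × 1.151 ≈ 156.73 mph → 157 mph.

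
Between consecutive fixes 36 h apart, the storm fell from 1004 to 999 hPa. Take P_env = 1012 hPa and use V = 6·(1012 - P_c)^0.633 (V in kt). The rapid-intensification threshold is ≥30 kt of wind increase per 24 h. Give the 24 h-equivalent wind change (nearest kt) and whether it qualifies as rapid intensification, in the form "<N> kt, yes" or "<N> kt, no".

V₁: ΔP = 8, V ≈ 6 × 8^0.633 ≈ 22.38 kt.
V₂: ΔP = 13, V ≈ 6 × 13^0.633 ≈ 30.43 kt.
ΔV over 36 h = 8.05 kt → 24 h equivalent = 8.05 × 24/36 ≈ 5.37 kt.
5 kt < 30 kt ⇒ not rapid intensification.

5 kt, no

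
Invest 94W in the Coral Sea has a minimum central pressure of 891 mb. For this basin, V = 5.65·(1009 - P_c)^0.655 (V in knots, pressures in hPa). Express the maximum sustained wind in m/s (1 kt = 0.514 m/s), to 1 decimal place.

ΔP = 1009 − 891 = 118 mb.
V ≈ 5.65 × 118^0.655 = 5.65 × 22.755 ≈ 128.567 kt.
128.567 × 0.514 ≈ 66.08 m/s → 66.1 m/s.

66.1 m/s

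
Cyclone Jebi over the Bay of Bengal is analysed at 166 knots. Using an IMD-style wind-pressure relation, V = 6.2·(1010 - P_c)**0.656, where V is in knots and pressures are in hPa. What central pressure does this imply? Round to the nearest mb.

860 mb

ΔP = (V / 6.2)^(1/0.656) = (166/6.2)^1.524.
166/6.2 = 26.774; 26.774^1.524 ≈ 150.11 mb.
P_c = 1010 − 150.11 = 859.89 ≈ 860 mb.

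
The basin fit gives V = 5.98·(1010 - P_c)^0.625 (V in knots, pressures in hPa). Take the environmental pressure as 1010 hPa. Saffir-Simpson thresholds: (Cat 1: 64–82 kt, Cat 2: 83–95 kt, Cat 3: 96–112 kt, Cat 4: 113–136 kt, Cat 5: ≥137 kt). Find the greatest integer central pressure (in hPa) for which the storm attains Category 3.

Category 3 begins at V = 96 kt.
Required ΔP = (96/5.98)^(1/0.625) = 16.054^1.600 ≈ 84.90 hPa.
P_c ≤ 1010 − 84.90 = 925.10, so the highest integer P_c is 925 hPa.

925 hPa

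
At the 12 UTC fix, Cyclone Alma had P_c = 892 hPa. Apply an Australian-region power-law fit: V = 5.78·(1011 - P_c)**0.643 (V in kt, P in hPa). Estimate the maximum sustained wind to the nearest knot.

ΔP = 1011 − 892 = 119 hPa.
119^0.643 ≈ 21.606.
V ≈ 5.78 × 21.606 ≈ 124.9 kt.

125 kt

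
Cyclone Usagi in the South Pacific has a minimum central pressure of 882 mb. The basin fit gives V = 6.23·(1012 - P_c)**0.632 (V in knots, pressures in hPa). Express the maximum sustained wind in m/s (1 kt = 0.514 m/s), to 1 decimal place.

69.4 m/s

ΔP = 1012 − 882 = 130 mb.
V ≈ 6.23 × 130^0.632 = 6.23 × 21.678 ≈ 135.052 kt.
135.052 × 0.514 ≈ 69.42 m/s → 69.4 m/s.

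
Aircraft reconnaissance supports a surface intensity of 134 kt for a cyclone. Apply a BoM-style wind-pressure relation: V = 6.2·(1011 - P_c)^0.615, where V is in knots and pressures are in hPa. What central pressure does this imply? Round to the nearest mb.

863 mb

ΔP = (V / 6.2)^(1/0.615) = (134/6.2)^1.626.
134/6.2 = 21.613; 21.613^1.626 ≈ 148.00 mb.
P_c = 1011 − 148.00 = 863.00 ≈ 863 mb.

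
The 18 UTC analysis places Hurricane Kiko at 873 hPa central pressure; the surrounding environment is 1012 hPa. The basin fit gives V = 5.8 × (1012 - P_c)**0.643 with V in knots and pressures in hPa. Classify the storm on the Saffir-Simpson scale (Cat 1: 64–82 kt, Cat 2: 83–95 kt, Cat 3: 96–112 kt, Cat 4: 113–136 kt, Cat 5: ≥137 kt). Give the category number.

ΔP = 1012 − 873 = 139 hPa.
V ≈ 5.8 × 139^0.643 = 5.8 × 23.88 ≈ 138 kt.
138 kt falls in the Category 5 band.

5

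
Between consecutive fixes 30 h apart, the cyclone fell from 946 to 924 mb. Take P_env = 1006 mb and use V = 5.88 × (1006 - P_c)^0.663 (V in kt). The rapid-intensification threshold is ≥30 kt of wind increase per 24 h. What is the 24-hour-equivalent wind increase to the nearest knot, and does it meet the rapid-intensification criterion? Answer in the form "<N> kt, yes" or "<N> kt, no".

16 kt, no

V₁: ΔP = 60, V ≈ 5.88 × 60^0.663 ≈ 88.78 kt.
V₂: ΔP = 82, V ≈ 5.88 × 82^0.663 ≈ 109.20 kt.
ΔV over 30 h = 20.42 kt → 24 h equivalent = 20.42 × 24/30 ≈ 16.34 kt.
16 kt < 30 kt ⇒ not rapid intensification.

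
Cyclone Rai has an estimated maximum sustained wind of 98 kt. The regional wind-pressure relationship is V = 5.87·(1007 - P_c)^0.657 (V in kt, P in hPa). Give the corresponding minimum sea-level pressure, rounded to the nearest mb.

934 mb

ΔP = (V / 5.87)^(1/0.657) = (98/5.87)^1.522.
98/5.87 = 16.695; 16.695^1.522 ≈ 72.59 mb.
P_c = 1007 − 72.59 = 934.41 ≈ 934 mb.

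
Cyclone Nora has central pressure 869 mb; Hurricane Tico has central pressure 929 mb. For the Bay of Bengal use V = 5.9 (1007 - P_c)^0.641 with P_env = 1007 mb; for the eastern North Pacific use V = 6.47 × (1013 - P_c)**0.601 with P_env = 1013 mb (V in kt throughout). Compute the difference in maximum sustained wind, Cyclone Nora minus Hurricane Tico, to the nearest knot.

Cyclone Nora: ΔP = 138; V ≈ 5.9 × 138^0.641 ≈ 138.84 kt.
Hurricane Tico: ΔP = 84; V ≈ 6.47 × 84^0.601 ≈ 92.77 kt.
Difference ≈ 138.84 − 92.77 = 46.07 → 46 kt.

46 kt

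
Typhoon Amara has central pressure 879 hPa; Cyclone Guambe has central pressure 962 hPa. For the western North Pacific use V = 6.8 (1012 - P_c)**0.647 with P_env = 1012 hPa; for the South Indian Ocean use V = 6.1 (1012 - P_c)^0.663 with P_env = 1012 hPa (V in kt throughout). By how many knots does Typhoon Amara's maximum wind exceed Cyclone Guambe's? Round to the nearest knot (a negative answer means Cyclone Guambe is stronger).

79 kt

Typhoon Amara: ΔP = 133; V ≈ 6.8 × 133^0.647 ≈ 160.93 kt.
Cyclone Guambe: ΔP = 50; V ≈ 6.1 × 50^0.663 ≈ 81.61 kt.
Difference ≈ 160.93 − 81.61 = 79.32 → 79 kt.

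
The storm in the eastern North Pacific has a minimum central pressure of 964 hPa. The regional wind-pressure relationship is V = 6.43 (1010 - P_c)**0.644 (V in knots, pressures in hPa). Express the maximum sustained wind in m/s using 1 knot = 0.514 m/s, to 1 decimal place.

38.9 m/s

ΔP = 1010 − 964 = 46 hPa.
V ≈ 6.43 × 46^0.644 = 6.43 × 11.771 ≈ 75.688 kt.
75.688 × 0.514 ≈ 38.90 m/s → 38.9 m/s.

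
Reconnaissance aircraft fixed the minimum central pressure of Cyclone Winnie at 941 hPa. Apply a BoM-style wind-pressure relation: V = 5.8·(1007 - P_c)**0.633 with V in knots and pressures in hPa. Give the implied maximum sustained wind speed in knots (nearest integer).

ΔP = 1007 − 941 = 66 hPa.
66^0.633 ≈ 14.183.
V ≈ 5.8 × 14.183 ≈ 82.3 kt.

82 kt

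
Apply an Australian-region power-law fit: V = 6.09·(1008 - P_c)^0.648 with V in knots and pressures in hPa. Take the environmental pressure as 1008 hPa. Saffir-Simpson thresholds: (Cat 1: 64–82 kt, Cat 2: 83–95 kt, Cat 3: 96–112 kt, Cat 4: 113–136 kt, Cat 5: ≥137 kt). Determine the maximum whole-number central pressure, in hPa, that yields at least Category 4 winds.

917 hPa

Category 4 begins at V = 113 kt.
Required ΔP = (113/6.09)^(1/0.648) = 18.555^1.543 ≈ 90.68 hPa.
P_c ≤ 1008 − 90.68 = 917.32, so the highest integer P_c is 917 hPa.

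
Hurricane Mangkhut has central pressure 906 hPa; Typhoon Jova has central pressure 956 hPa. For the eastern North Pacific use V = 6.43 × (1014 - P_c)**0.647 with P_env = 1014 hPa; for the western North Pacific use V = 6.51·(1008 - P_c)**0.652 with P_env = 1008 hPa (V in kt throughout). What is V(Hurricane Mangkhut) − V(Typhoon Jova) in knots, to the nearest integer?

47 kt

Hurricane Mangkhut: ΔP = 108; V ≈ 6.43 × 108^0.647 ≈ 133.00 kt.
Typhoon Jova: ΔP = 52; V ≈ 6.51 × 52^0.652 ≈ 85.59 kt.
Difference ≈ 133.00 − 85.59 = 47.41 → 47 kt.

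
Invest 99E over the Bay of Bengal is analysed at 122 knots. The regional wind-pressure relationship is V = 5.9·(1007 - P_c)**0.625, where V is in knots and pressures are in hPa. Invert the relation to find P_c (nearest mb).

880 mb

ΔP = (V / 5.9)^(1/0.625) = (122/5.9)^1.600.
122/5.9 = 20.678; 20.678^1.600 ≈ 127.30 mb.
P_c = 1007 − 127.30 = 879.70 ≈ 880 mb.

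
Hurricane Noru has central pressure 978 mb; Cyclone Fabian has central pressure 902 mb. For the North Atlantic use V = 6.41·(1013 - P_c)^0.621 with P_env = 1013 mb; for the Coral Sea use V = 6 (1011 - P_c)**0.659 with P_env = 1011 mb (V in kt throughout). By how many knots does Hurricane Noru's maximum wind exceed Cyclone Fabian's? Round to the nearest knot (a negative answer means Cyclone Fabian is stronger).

Hurricane Noru: ΔP = 35; V ≈ 6.41 × 35^0.621 ≈ 58.31 kt.
Cyclone Fabian: ΔP = 109; V ≈ 6 × 109^0.659 ≈ 132.07 kt.
Difference ≈ 58.31 − 132.07 = -73.76 → -74 kt.

-74 kt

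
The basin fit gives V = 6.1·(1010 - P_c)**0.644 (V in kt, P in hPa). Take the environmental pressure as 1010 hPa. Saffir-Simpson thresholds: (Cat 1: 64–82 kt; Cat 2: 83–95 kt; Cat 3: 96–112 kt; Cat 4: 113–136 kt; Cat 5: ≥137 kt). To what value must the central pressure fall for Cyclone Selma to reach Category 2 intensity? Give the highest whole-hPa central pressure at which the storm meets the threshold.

Category 2 begins at V = 83 kt.
Required ΔP = (83/6.1)^(1/0.644) = 13.607^1.553 ≈ 57.61 hPa.
P_c ≤ 1010 − 57.61 = 952.39, so the highest integer P_c is 952 hPa.

952 hPa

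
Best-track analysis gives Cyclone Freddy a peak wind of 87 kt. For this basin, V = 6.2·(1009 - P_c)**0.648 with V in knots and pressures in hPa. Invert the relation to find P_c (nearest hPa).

ΔP = (V / 6.2)^(1/0.648) = (87/6.2)^1.543.
87/6.2 = 14.032; 14.032^1.543 ≈ 58.92 hPa.
P_c = 1009 − 58.92 = 950.08 ≈ 950 hPa.

950 hPa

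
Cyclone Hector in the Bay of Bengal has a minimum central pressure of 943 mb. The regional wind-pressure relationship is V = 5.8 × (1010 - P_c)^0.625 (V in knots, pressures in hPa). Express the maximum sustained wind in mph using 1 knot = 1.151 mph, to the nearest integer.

ΔP = 1010 − 943 = 67 mb.
V ≈ 5.8 × 67^0.625 = 5.8 × 13.845 ≈ 80.302 kt.
80.302 × 1.151 ≈ 92.43 mph → 92 mph.

92 mph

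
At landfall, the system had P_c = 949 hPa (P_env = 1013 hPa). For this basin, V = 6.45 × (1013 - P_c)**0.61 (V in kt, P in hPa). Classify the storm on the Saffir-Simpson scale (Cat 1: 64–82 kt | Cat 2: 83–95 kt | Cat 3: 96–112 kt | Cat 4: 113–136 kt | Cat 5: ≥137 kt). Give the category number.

1

ΔP = 1013 − 949 = 64 hPa.
V ≈ 6.45 × 64^0.61 = 6.45 × 12.64 ≈ 82 kt.
82 kt falls in the Category 1 band.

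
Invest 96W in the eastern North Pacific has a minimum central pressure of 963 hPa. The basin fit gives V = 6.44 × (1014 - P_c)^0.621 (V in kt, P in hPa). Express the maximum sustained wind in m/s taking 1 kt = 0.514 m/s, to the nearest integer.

ΔP = 1014 − 963 = 51 hPa.
V ≈ 6.44 × 51^0.621 = 6.44 × 11.492 ≈ 74.009 kt.
74.009 × 0.514 ≈ 38.04 m/s → 38 m/s.

38 m/s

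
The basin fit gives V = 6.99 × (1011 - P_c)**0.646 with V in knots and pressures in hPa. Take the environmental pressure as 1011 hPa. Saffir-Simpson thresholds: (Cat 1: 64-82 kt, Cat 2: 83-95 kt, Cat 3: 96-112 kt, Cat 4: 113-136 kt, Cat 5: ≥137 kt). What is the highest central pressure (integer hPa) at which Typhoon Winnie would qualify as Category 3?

953 hPa

Category 3 begins at V = 96 kt.
Required ΔP = (96/6.99)^(1/0.646) = 13.734^1.548 ≈ 57.72 hPa.
P_c ≤ 1011 − 57.72 = 953.28, so the highest integer P_c is 953 hPa.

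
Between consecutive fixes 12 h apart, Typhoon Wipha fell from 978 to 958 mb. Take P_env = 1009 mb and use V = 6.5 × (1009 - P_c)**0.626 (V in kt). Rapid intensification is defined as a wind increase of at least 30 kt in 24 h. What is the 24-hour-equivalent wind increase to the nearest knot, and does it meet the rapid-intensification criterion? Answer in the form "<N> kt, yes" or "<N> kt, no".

41 kt, yes

V₁: ΔP = 31, V ≈ 6.5 × 31^0.626 ≈ 55.78 kt.
V₂: ΔP = 51, V ≈ 6.5 × 51^0.626 ≈ 76.18 kt.
ΔV over 12 h = 20.40 kt → 24 h equivalent = 20.40 × 24/12 ≈ 40.80 kt.
41 kt ≥ 30 kt ⇒ rapid intensification.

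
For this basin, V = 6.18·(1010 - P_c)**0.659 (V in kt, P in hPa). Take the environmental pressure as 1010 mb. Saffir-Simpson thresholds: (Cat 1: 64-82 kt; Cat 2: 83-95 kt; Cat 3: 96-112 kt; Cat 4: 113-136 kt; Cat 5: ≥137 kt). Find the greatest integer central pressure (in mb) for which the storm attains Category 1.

Category 1 begins at V = 64 kt.
Required ΔP = (64/6.18)^(1/0.659) = 10.356^1.517 ≈ 34.71 mb.
P_c ≤ 1010 − 34.71 = 975.29, so the highest integer P_c is 975 mb.

975 mb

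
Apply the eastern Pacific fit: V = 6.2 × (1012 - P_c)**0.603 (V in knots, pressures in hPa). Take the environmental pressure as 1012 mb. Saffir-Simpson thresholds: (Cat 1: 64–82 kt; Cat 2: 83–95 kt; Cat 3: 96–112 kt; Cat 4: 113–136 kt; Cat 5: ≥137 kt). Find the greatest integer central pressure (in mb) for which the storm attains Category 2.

938 mb

Category 2 begins at V = 83 kt.
Required ΔP = (83/6.2)^(1/0.603) = 13.387^1.658 ≈ 73.87 mb.
P_c ≤ 1012 − 73.87 = 938.13, so the highest integer P_c is 938 mb.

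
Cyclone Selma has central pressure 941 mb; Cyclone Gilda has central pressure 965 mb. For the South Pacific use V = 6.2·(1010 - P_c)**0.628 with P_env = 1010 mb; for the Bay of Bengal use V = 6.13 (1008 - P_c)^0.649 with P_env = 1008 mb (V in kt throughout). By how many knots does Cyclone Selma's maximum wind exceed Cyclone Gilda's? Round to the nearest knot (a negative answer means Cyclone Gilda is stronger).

Cyclone Selma: ΔP = 69; V ≈ 6.2 × 69^0.628 ≈ 88.55 kt.
Cyclone Gilda: ΔP = 43; V ≈ 6.13 × 43^0.649 ≈ 70.40 kt.
Difference ≈ 88.55 − 70.40 = 18.15 → 18 kt.

18 kt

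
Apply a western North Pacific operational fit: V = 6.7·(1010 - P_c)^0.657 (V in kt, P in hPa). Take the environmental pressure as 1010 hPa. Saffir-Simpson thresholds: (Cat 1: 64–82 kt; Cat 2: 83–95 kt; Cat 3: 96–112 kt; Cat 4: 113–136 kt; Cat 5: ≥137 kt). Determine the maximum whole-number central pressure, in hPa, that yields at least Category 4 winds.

936 hPa

Category 4 begins at V = 113 kt.
Required ΔP = (113/6.7)^(1/0.657) = 16.866^1.522 ≈ 73.72 hPa.
P_c ≤ 1010 − 73.72 = 936.28, so the highest integer P_c is 936 hPa.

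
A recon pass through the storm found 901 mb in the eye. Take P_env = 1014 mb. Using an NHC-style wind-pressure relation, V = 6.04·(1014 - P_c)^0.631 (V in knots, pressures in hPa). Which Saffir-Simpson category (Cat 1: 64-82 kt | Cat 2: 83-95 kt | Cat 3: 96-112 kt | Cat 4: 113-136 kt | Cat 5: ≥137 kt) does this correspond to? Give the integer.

ΔP = 1014 − 901 = 113 mb.
V ≈ 6.04 × 113^0.631 = 6.04 × 19.75 ≈ 119 kt.
119 kt falls in the Category 4 band.

4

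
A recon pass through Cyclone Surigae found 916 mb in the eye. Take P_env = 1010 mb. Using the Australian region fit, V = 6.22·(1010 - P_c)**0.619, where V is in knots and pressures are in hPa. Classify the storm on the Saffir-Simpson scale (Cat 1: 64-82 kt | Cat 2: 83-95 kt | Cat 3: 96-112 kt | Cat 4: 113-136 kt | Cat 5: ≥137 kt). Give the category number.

ΔP = 1010 − 916 = 94 mb.
V ≈ 6.22 × 94^0.619 = 6.22 × 16.65 ≈ 104 kt.
104 kt falls in the Category 3 band.

3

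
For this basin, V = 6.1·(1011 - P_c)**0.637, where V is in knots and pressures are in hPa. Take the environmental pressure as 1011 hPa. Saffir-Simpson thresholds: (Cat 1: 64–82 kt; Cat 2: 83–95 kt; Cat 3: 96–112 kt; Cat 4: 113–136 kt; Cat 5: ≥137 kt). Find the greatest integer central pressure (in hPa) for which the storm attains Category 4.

913 hPa

Category 4 begins at V = 113 kt.
Required ΔP = (113/6.1)^(1/0.637) = 18.525^1.570 ≈ 97.77 hPa.
P_c ≤ 1011 − 97.77 = 913.23, so the highest integer P_c is 913 hPa.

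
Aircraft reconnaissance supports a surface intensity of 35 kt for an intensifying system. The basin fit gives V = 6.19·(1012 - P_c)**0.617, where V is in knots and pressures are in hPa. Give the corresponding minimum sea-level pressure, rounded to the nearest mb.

995 mb

ΔP = (V / 6.19)^(1/0.617) = (35/6.19)^1.621.
35/6.19 = 5.654; 5.654^1.621 ≈ 16.57 mb.
P_c = 1012 − 16.57 = 995.43 ≈ 995 mb.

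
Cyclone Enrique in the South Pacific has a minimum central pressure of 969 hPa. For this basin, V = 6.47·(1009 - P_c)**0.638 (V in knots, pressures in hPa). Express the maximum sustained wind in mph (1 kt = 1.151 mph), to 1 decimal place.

ΔP = 1009 − 969 = 40 hPa.
V ≈ 6.47 × 40^0.638 = 6.47 × 10.522 ≈ 68.080 kt.
68.080 × 1.151 ≈ 78.36 mph → 78.4 mph.

78.4 mph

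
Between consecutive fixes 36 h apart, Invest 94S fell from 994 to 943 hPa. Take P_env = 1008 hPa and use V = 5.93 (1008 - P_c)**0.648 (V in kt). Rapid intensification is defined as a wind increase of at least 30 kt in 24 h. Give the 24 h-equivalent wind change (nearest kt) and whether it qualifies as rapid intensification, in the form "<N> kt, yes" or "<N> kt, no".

37 kt, yes

V₁: ΔP = 14, V ≈ 5.93 × 14^0.648 ≈ 32.79 kt.
V₂: ΔP = 65, V ≈ 5.93 × 65^0.648 ≈ 88.68 kt.
ΔV over 36 h = 55.89 kt → 24 h equivalent = 55.89 × 24/36 ≈ 37.26 kt.
37 kt ≥ 30 kt ⇒ rapid intensification.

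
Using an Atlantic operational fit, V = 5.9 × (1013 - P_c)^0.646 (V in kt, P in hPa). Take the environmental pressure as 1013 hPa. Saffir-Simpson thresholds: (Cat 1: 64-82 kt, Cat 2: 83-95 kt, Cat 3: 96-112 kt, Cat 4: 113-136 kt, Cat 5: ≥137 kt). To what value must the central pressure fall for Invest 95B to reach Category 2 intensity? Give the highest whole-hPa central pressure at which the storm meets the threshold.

953 hPa

Category 2 begins at V = 83 kt.
Required ΔP = (83/5.9)^(1/0.646) = 14.068^1.548 ≈ 59.90 hPa.
P_c ≤ 1013 − 59.90 = 953.10, so the highest integer P_c is 953 hPa.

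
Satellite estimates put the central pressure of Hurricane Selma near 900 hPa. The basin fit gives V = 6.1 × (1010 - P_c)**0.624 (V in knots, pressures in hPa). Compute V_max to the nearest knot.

115 kt

ΔP = 1010 − 900 = 110 hPa.
110^0.624 ≈ 18.786.
V ≈ 6.1 × 18.786 ≈ 114.6 kt.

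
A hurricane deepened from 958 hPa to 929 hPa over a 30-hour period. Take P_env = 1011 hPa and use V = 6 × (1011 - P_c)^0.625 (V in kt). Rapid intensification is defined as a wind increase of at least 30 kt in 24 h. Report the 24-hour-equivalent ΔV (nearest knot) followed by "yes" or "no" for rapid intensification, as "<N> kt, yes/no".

V₁: ΔP = 53, V ≈ 6 × 53^0.625 ≈ 71.75 kt.
V₂: ΔP = 82, V ≈ 6 × 82^0.625 ≈ 94.25 kt.
ΔV over 30 h = 22.50 kt → 24 h equivalent = 22.50 × 24/30 ≈ 18.00 kt.
18 kt < 30 kt ⇒ not rapid intensification.

18 kt, no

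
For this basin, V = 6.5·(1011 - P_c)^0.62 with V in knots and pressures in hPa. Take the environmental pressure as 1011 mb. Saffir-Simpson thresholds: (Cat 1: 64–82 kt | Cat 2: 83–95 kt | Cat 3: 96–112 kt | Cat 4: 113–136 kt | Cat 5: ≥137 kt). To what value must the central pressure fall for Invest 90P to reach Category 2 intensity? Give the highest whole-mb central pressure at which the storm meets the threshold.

950 mb

Category 2 begins at V = 83 kt.
Required ΔP = (83/6.5)^(1/0.62) = 12.769^1.613 ≈ 60.83 mb.
P_c ≤ 1011 − 60.83 = 950.17, so the highest integer P_c is 950 mb.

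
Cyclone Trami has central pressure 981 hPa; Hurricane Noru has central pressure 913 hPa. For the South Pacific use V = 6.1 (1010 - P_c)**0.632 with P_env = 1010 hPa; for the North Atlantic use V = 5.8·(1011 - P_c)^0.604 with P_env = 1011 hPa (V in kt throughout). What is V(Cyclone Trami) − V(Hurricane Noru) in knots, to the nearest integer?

Cyclone Trami: ΔP = 29; V ≈ 6.1 × 29^0.632 ≈ 51.23 kt.
Hurricane Noru: ΔP = 98; V ≈ 5.8 × 98^0.604 ≈ 92.50 kt.
Difference ≈ 51.23 − 92.50 = -41.27 → -41 kt.

-41 kt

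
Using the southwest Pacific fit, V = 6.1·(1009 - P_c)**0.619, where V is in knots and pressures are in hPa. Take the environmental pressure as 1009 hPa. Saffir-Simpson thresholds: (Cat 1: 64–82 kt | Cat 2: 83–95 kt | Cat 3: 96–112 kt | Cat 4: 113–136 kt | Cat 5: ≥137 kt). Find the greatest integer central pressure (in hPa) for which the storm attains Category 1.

964 hPa

Category 1 begins at V = 64 kt.
Required ΔP = (64/6.1)^(1/0.619) = 10.492^1.616 ≈ 44.59 hPa.
P_c ≤ 1009 − 44.59 = 964.41, so the highest integer P_c is 964 hPa.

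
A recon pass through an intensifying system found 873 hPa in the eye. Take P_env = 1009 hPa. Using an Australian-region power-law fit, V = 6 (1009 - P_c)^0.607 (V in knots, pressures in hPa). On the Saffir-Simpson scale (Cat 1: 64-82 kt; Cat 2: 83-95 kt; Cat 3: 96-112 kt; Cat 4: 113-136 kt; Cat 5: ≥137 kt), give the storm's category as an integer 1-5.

ΔP = 1009 − 873 = 136 hPa.
V ≈ 6 × 136^0.607 = 6 × 19.73 ≈ 118 kt.
118 kt falls in the Category 4 band.

4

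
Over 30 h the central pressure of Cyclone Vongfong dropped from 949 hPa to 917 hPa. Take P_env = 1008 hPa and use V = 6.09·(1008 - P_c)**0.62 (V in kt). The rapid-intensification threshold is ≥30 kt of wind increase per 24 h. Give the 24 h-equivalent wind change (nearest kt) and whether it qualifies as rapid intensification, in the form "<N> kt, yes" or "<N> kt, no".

19 kt, no

V₁: ΔP = 59, V ≈ 6.09 × 59^0.62 ≈ 76.30 kt.
V₂: ΔP = 91, V ≈ 6.09 × 91^0.62 ≈ 99.82 kt.
ΔV over 30 h = 23.52 kt → 24 h equivalent = 23.52 × 24/30 ≈ 18.82 kt.
19 kt < 30 kt ⇒ not rapid intensification.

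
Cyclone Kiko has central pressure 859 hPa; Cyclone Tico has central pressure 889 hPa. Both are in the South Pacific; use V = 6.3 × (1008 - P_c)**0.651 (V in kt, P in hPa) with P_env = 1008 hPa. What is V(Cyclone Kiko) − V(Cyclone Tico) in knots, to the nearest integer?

Cyclone Kiko: ΔP = 149; V ≈ 6.3 × 149^0.651 ≈ 163.71 kt.
Cyclone Tico: ΔP = 119; V ≈ 6.3 × 119^0.651 ≈ 141.42 kt.
Difference ≈ 163.71 − 141.42 = 22.29 → 22 kt.

22 kt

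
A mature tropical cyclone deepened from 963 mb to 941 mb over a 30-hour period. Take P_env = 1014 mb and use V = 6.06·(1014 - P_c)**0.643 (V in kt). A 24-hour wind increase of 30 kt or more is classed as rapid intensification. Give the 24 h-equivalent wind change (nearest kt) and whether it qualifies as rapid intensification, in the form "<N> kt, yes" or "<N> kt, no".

V₁: ΔP = 51, V ≈ 6.06 × 51^0.643 ≈ 75.93 kt.
V₂: ΔP = 73, V ≈ 6.06 × 73^0.643 ≈ 95.63 kt.
ΔV over 30 h = 19.70 kt → 24 h equivalent = 19.70 × 24/30 ≈ 15.76 kt.
16 kt < 30 kt ⇒ not rapid intensification.

16 kt, no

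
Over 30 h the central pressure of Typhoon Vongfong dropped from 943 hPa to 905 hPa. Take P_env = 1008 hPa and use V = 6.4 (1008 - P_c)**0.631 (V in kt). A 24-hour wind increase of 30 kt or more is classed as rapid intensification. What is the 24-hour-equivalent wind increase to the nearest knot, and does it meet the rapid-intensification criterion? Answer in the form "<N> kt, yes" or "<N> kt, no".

V₁: ΔP = 65, V ≈ 6.4 × 65^0.631 ≈ 89.15 kt.
V₂: ΔP = 103, V ≈ 6.4 × 103^0.631 ≈ 119.20 kt.
ΔV over 30 h = 30.05 kt → 24 h equivalent = 30.05 × 24/30 ≈ 24.04 kt.
24 kt < 30 kt ⇒ not rapid intensification.

24 kt, no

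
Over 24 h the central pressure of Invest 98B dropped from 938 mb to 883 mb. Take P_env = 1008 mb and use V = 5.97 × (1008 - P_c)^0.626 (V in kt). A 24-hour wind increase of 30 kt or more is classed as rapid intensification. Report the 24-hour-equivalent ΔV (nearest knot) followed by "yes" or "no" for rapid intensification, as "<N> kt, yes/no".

V₁: ΔP = 70, V ≈ 5.97 × 70^0.626 ≈ 85.31 kt.
V₂: ΔP = 125, V ≈ 5.97 × 125^0.626 ≈ 122.64 kt.
ΔV over 24 h = 37.33 kt → 24 h equivalent = 37.33 × 24/24 ≈ 37.33 kt.
37 kt ≥ 30 kt ⇒ rapid intensification.

37 kt, yes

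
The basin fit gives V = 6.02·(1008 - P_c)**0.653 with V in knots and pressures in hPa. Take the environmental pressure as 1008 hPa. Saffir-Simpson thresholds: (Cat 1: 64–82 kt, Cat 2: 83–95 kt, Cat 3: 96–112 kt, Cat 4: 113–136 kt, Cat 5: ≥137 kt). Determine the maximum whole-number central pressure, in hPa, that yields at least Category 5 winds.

Category 5 begins at V = 137 kt.
Required ΔP = (137/6.02)^(1/0.653) = 22.757^1.531 ≈ 119.75 hPa.
P_c ≤ 1008 − 119.75 = 888.25, so the highest integer P_c is 888 hPa.

888 hPa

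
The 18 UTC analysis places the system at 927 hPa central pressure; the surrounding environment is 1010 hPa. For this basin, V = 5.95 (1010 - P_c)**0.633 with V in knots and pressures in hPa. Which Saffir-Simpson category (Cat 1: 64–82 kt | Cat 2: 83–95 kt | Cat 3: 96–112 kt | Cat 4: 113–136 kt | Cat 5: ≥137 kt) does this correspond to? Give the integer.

ΔP = 1010 − 927 = 83 hPa.
V ≈ 5.95 × 83^0.633 = 5.95 × 16.40 ≈ 98 kt.
98 kt falls in the Category 3 band.

3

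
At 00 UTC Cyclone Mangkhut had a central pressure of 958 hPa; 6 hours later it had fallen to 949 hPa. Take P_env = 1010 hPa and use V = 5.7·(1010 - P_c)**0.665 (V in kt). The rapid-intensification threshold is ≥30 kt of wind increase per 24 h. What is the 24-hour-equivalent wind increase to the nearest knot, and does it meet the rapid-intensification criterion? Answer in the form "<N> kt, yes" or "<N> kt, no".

35 kt, yes

V₁: ΔP = 52, V ≈ 5.7 × 52^0.665 ≈ 78.89 kt.
V₂: ΔP = 61, V ≈ 5.7 × 61^0.665 ≈ 87.72 kt.
ΔV over 6 h = 8.83 kt → 24 h equivalent = 8.83 × 24/6 ≈ 35.32 kt.
35 kt ≥ 30 kt ⇒ rapid intensification.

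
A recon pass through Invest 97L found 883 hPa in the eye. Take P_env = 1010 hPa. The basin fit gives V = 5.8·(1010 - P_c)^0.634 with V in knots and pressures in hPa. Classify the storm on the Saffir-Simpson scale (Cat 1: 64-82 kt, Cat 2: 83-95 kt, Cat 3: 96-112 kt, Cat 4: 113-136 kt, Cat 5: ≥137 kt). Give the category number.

4

ΔP = 1010 − 883 = 127 hPa.
V ≈ 5.8 × 127^0.634 = 5.8 × 21.57 ≈ 125 kt.
125 kt falls in the Category 4 band.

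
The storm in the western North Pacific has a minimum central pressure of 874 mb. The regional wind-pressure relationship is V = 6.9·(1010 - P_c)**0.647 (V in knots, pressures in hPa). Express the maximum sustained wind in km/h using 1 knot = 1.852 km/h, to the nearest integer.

ΔP = 1010 − 874 = 136 mb.
V ≈ 6.9 × 136^0.647 = 6.9 × 24.010 ≈ 165.672 kt.
165.672 × 1.852 ≈ 306.82 km/h → 307 km/h.

307 km/h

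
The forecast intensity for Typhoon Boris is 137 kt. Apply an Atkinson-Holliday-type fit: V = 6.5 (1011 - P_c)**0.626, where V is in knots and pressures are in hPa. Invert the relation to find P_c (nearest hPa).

ΔP = (V / 6.5)^(1/0.626) = (137/6.5)^1.597.
137/6.5 = 21.077; 21.077^1.597 ≈ 130.23 hPa.
P_c = 1011 − 130.23 = 880.77 ≈ 881 hPa.

881 hPa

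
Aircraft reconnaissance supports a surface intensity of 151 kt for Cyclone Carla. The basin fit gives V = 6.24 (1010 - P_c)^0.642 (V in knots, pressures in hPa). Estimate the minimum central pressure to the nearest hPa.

867 hPa

ΔP = (V / 6.24)^(1/0.642) = (151/6.24)^1.558.
151/6.24 = 24.199; 24.199^1.558 ≈ 143.03 hPa.
P_c = 1010 − 143.03 = 866.97 ≈ 867 hPa.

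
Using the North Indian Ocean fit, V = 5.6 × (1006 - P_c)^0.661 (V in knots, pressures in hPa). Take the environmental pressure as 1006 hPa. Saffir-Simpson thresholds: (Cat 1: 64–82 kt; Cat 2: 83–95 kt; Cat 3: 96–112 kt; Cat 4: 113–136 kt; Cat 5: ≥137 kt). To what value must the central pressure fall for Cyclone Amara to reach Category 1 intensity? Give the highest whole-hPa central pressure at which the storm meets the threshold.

Category 1 begins at V = 64 kt.
Required ΔP = (64/5.6)^(1/0.661) = 11.429^1.513 ≈ 39.87 hPa.
P_c ≤ 1006 − 39.87 = 966.13, so the highest integer P_c is 966 hPa.

966 hPa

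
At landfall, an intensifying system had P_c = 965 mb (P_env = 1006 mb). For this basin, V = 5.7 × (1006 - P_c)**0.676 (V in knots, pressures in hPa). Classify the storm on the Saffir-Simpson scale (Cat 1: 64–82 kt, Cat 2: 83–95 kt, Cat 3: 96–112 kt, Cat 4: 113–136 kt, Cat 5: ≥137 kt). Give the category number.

1

ΔP = 1006 − 965 = 41 mb.
V ≈ 5.7 × 41^0.676 = 5.7 × 12.31 ≈ 70 kt.
70 kt falls in the Category 1 band.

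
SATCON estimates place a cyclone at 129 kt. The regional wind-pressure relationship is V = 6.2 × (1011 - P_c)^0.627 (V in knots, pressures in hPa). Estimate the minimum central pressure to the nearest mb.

ΔP = (V / 6.2)^(1/0.627) = (129/6.2)^1.595.
129/6.2 = 20.806; 20.806^1.595 ≈ 126.59 mb.
P_c = 1011 − 126.59 = 884.41 ≈ 884 mb.

884 mb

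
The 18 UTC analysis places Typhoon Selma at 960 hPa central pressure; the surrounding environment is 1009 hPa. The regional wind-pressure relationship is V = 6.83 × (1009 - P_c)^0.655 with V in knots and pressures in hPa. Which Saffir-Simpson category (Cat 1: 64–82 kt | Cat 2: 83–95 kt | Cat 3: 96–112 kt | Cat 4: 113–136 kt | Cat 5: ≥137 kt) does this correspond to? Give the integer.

ΔP = 1009 − 960 = 49 hPa.
V ≈ 6.83 × 49^0.655 = 6.83 × 12.80 ≈ 87 kt.
87 kt falls in the Category 2 band.

2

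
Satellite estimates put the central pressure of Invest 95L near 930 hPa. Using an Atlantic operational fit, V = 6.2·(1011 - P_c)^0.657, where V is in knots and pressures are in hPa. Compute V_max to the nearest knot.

ΔP = 1011 − 930 = 81 hPa.
81^0.657 ≈ 17.942.
V ≈ 6.2 × 17.942 ≈ 111.2 kt.

111 kt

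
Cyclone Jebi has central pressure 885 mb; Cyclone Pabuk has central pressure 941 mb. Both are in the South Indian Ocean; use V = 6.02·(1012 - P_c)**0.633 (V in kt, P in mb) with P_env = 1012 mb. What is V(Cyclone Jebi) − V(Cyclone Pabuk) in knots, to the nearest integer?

Cyclone Jebi: ΔP = 127; V ≈ 6.02 × 127^0.633 ≈ 129.21 kt.
Cyclone Pabuk: ΔP = 71; V ≈ 6.02 × 71^0.633 ≈ 89.42 kt.
Difference ≈ 129.21 − 89.42 = 39.79 → 40 kt.

40 kt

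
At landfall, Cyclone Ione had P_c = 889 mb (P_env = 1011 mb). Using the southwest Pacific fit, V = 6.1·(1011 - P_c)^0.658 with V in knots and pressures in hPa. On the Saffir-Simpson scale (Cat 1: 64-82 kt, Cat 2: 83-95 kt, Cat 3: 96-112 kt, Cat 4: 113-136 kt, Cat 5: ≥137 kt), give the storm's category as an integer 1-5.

5

ΔP = 1011 − 889 = 122 mb.
V ≈ 6.1 × 122^0.658 = 6.1 × 23.60 ≈ 144 kt.
144 kt falls in the Category 5 band.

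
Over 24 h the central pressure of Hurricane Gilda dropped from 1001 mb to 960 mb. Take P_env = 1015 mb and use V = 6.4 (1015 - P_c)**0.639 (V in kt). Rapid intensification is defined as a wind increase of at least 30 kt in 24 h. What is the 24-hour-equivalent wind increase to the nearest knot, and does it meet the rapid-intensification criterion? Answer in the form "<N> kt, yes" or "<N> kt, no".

V₁: ΔP = 14, V ≈ 6.4 × 14^0.639 ≈ 34.56 kt.
V₂: ΔP = 55, V ≈ 6.4 × 55^0.639 ≈ 82.85 kt.
ΔV over 24 h = 48.29 kt → 24 h equivalent = 48.29 × 24/24 ≈ 48.29 kt.
48 kt ≥ 30 kt ⇒ rapid intensification.

48 kt, yes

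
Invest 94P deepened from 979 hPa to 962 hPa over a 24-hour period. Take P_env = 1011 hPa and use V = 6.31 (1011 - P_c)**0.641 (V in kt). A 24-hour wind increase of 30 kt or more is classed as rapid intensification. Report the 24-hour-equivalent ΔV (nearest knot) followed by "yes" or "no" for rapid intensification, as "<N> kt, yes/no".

V₁: ΔP = 32, V ≈ 6.31 × 32^0.641 ≈ 58.19 kt.
V₂: ΔP = 49, V ≈ 6.31 × 49^0.641 ≈ 76.46 kt.
ΔV over 24 h = 18.27 kt → 24 h equivalent = 18.27 × 24/24 ≈ 18.27 kt.
18 kt < 30 kt ⇒ not rapid intensification.

18 kt, no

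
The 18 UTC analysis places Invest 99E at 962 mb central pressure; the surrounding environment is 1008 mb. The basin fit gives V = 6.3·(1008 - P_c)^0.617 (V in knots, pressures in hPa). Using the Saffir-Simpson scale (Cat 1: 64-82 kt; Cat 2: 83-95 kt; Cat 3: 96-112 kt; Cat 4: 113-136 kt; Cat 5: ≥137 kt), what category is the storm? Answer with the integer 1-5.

1

ΔP = 1008 − 962 = 46 mb.
V ≈ 6.3 × 46^0.617 = 6.3 × 10.62 ≈ 67 kt.
67 kt falls in the Category 1 band.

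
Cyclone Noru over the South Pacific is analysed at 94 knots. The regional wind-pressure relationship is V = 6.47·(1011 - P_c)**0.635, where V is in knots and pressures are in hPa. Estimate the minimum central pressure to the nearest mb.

943 mb

ΔP = (V / 6.47)^(1/0.635) = (94/6.47)^1.575.
94/6.47 = 14.529; 14.529^1.575 ≈ 67.65 mb.
P_c = 1011 − 67.65 = 943.35 ≈ 943 mb.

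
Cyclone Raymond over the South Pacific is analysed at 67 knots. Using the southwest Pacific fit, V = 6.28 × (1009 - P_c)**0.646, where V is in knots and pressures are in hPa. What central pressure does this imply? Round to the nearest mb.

970 mb

ΔP = (V / 6.28)^(1/0.646) = (67/6.28)^1.548.
67/6.28 = 10.669; 10.669^1.548 ≈ 39.04 mb.
P_c = 1009 − 39.04 = 969.96 ≈ 970 mb.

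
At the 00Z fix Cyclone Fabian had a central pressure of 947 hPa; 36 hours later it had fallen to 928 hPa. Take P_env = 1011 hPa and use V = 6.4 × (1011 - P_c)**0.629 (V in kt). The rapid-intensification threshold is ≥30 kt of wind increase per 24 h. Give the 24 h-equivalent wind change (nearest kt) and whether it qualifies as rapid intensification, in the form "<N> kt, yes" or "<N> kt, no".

10 kt, no

V₁: ΔP = 64, V ≈ 6.4 × 64^0.629 ≈ 87.55 kt.
V₂: ΔP = 83, V ≈ 6.4 × 83^0.629 ≈ 103.11 kt.
ΔV over 36 h = 15.56 kt → 24 h equivalent = 15.56 × 24/36 ≈ 10.37 kt.
10 kt < 30 kt ⇒ not rapid intensification.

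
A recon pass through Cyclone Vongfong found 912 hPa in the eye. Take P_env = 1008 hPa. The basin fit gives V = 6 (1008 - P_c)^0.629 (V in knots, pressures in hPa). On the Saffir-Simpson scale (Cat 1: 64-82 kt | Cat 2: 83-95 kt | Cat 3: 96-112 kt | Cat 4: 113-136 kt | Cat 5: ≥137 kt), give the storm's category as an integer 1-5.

3

ΔP = 1008 − 912 = 96 hPa.
V ≈ 6 × 96^0.629 = 6 × 17.65 ≈ 106 kt.
106 kt falls in the Category 3 band.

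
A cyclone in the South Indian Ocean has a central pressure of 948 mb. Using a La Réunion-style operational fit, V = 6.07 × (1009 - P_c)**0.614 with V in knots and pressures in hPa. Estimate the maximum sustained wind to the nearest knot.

ΔP = 1009 − 948 = 61 mb.
61^0.614 ≈ 12.479.
V ≈ 6.07 × 12.479 ≈ 75.7 kt.

76 kt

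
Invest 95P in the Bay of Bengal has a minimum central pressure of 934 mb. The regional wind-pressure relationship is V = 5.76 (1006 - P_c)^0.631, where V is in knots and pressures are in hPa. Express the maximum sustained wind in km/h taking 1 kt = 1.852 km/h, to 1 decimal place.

158.5 km/h

ΔP = 1006 − 934 = 72 mb.
V ≈ 5.76 × 72^0.631 = 5.76 × 14.859 ≈ 85.585 kt.
85.585 × 1.852 ≈ 158.50 km/h → 158.5 km/h.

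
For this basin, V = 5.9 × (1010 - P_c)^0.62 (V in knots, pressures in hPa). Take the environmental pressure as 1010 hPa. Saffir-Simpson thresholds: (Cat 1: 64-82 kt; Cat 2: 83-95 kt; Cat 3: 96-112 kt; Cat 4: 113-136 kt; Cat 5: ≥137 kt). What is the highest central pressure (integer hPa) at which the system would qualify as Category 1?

Category 1 begins at V = 64 kt.
Required ΔP = (64/5.9)^(1/0.62) = 10.847^1.613 ≈ 46.76 hPa.
P_c ≤ 1010 − 46.76 = 963.24, so the highest integer P_c is 963 hPa.

963 hPa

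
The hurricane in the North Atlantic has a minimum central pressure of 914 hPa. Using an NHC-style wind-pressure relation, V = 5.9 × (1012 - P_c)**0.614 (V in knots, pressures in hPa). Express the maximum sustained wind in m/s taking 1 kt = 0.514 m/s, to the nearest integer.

51 m/s

ΔP = 1012 − 914 = 98 hPa.
V ≈ 5.9 × 98^0.614 = 5.9 × 16.696 ≈ 98.506 kt.
98.506 × 0.514 ≈ 50.63 m/s → 51 m/s.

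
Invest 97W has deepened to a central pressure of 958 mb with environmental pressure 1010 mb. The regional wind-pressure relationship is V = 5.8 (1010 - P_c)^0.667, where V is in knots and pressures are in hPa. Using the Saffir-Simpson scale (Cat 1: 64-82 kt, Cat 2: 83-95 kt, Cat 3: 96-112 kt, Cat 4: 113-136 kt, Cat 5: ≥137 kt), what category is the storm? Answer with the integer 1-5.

1

ΔP = 1010 − 958 = 52 mb.
V ≈ 5.8 × 52^0.667 = 5.8 × 13.95 ≈ 81 kt.
81 kt falls in the Category 1 band.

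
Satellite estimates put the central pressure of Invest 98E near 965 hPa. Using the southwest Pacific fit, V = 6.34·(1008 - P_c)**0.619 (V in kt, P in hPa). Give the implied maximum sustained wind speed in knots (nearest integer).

65 kt

ΔP = 1008 − 965 = 43 hPa.
43^0.619 ≈ 10.259.
V ≈ 6.34 × 10.259 ≈ 65.0 kt.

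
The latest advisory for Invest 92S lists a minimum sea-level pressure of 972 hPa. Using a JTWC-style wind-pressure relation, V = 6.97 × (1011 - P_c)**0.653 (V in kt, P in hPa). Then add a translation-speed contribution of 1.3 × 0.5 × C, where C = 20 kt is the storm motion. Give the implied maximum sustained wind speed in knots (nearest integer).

89 kt

ΔP = 1011 − 972 = 39 hPa.
39^0.653 ≈ 10.939.
V ≈ 6.97 × 10.939 ≈ 76.2 kt.
Translation term: 1.3 × 0.5 × 20 = 13 kt.
Corrected V ≈ 89.2 kt → 89 kt.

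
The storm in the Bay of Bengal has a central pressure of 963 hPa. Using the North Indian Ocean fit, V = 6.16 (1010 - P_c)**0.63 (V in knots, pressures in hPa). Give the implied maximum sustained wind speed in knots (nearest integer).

ΔP = 1010 − 963 = 47 hPa.
47^0.63 ≈ 11.309.
V ≈ 6.16 × 11.309 ≈ 69.7 kt.

70 kt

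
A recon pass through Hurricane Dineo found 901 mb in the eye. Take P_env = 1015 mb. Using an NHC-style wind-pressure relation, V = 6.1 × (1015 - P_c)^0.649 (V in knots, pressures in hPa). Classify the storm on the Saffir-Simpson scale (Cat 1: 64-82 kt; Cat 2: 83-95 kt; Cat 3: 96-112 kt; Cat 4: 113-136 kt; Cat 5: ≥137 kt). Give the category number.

ΔP = 1015 − 901 = 114 mb.
V ≈ 6.1 × 114^0.649 = 6.1 × 21.62 ≈ 132 kt.
132 kt falls in the Category 4 band.

4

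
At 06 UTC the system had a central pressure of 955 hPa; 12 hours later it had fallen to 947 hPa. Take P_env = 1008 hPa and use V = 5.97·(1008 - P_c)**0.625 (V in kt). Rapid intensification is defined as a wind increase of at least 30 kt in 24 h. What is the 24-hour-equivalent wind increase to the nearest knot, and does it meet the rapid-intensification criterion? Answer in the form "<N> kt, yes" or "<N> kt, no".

13 kt, no

V₁: ΔP = 53, V ≈ 5.97 × 53^0.625 ≈ 71.39 kt.
V₂: ΔP = 61, V ≈ 5.97 × 61^0.625 ≈ 77.95 kt.
ΔV over 12 h = 6.56 kt → 24 h equivalent = 6.56 × 24/12 ≈ 13.12 kt.
13 kt < 30 kt ⇒ not rapid intensification.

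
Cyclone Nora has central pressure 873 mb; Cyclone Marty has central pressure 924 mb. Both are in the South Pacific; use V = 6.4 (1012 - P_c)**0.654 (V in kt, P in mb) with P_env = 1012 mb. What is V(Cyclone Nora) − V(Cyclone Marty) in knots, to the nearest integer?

Cyclone Nora: ΔP = 139; V ≈ 6.4 × 139^0.654 ≈ 161.33 kt.
Cyclone Marty: ΔP = 88; V ≈ 6.4 × 88^0.654 ≈ 119.64 kt.
Difference ≈ 161.33 − 119.64 = 41.69 → 42 kt.

42 kt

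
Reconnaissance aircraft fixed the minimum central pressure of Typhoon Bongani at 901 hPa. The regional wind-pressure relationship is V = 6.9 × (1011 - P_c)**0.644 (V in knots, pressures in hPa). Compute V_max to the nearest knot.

ΔP = 1011 − 901 = 110 hPa.
110^0.644 ≈ 20.637.
V ≈ 6.9 × 20.637 ≈ 142.4 kt.

142 kt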